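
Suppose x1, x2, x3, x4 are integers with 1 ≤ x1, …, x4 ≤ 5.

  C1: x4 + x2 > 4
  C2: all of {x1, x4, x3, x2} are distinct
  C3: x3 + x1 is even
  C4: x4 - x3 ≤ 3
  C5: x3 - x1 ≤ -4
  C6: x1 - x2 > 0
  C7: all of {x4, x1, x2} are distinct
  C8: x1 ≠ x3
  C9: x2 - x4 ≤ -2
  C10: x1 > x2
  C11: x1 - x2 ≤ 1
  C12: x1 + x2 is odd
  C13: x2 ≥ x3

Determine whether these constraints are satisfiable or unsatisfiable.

Constraints 4, 5, 9, and 11 give x3 − x4 ≥ -3, x4 − x2 ≥ 2, x2 − x1 ≥ -1, x1 − x3 ≥ 4.
Adding all 4 inequalities: the left sides telescope to 0, and the right sides sum to (-3) + 2 + (-1) + 4 = 2. So 0 ≥ 2, which is false.

Unsatisfiable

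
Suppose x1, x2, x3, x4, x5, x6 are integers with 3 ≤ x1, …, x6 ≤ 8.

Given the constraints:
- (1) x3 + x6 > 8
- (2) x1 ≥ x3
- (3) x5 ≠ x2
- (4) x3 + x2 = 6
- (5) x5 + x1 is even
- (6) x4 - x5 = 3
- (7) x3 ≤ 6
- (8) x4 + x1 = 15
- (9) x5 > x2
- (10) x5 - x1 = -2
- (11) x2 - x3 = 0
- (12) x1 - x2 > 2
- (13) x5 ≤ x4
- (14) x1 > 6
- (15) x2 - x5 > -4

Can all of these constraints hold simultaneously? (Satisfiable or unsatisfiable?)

One satisfying assignment is x1 = 7, x2 = 3, x3 = 3, x4 = 8, x5 = 5, x6 = 7.
For the less obvious constraints — constraint 1: x3 + x6 = 10; constraint 4: x3 + x2 = 6 — and the others hold by inspection.

Satisfiable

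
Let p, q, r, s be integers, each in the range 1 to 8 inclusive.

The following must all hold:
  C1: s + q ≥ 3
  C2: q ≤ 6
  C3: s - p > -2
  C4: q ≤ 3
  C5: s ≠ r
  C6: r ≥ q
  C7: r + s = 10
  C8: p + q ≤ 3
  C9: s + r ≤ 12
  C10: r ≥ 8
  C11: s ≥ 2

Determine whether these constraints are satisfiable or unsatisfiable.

Satisfiable

Take p = 2, q = 1, r = 8, s = 2. Then constraint 1: s + q = 3; constraint 3: s - p = 0; constraint 7: r + s = 10, and every other listed constraint is also met.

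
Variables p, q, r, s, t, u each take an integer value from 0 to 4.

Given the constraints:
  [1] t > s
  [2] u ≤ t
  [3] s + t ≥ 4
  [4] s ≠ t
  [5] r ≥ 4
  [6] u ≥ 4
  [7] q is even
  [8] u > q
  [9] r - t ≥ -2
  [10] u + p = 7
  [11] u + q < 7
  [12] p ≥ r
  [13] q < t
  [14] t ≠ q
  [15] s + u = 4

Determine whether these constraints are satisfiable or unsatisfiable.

From constraint 6: u ≥ 4. From constraints 5 and 12: p ≥ r ≥ 4. Hence u + p ≥ 8. But constraint 10 requires u + p = 7, and 7 < 8. Contradiction.

Unsatisfiable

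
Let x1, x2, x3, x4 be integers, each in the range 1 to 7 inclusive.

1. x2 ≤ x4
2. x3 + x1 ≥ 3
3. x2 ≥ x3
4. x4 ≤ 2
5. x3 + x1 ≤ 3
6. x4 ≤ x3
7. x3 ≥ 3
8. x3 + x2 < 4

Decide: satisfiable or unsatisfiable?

Unsatisfiable

From constraints 3 and 7: x2 ≥ x3 and x3 ≥ 3, so x2 ≥ 3. From constraints 1 and 4: x2 ≤ x4 and x4 ≤ 2, so x2 ≤ 2. But 2 < 3, so no value of x2 works.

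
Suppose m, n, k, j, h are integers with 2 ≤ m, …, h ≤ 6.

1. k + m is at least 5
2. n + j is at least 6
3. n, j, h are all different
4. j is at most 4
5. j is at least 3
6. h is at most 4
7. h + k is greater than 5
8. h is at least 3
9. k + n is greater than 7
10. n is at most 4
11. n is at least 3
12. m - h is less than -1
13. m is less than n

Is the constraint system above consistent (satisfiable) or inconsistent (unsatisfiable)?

Constraints 4, 5, 6, 8, 10, and 11 confine each of n, j, h to the 2 values {3, 4}.
Constraint 3 requires all 3 of them to be distinct, but only 2 values are available — impossible by the pigeonhole principle.

Unsatisfiable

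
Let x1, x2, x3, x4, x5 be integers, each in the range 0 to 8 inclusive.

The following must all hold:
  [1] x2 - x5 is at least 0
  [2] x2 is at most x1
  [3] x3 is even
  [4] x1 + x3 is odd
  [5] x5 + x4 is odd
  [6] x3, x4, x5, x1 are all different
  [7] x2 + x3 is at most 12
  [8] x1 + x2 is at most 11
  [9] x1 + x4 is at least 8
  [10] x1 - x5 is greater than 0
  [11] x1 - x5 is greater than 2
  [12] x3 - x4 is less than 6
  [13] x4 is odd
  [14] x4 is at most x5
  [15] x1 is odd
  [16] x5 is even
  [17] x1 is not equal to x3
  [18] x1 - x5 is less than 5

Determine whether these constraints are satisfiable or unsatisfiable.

Satisfiable

Take x1 = 7, x2 = 4, x3 = 6, x4 = 1, x5 = 4. Then constraint 1: x2 - x5 = 0; constraint 7: x2 + x3 = 10; constraint 8: x1 + x2 = 11, and every other listed constraint is also met.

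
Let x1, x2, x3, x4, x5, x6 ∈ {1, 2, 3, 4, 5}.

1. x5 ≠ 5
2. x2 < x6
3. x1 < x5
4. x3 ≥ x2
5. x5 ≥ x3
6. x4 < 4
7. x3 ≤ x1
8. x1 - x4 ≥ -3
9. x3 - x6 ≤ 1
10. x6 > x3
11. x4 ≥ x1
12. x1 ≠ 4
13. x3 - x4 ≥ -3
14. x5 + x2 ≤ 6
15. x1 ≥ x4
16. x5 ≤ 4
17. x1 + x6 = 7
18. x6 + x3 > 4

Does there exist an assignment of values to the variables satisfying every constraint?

Setting (x1, x2, x3, x4, x5, x6) = (3, 1, 3, 3, 4, 4) satisfies everything: constraint 8: x1 - x4 = 0; constraint 9: x3 - x6 = -1; constraint 13: x3 - x4 = 0, and the others follow.

Satisfiable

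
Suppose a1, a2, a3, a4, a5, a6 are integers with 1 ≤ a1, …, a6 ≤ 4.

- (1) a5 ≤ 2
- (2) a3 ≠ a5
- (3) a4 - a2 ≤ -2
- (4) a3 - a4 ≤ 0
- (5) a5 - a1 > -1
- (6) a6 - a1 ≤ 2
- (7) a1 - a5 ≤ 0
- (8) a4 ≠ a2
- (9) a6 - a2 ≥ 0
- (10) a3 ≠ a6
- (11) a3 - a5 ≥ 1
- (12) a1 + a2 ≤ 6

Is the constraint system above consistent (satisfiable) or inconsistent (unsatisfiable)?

Constraints 3, 4, 6, 7, 9, and 11 give a6 − a2 ≥ 0, a2 − a4 ≥ 2, a4 − a3 ≥ 0, a3 − a5 ≥ 1, a5 − a1 ≥ 0, a1 − a6 ≥ -2.
Adding all 6 inequalities: the left sides telescope to 0, and the right sides sum to 0 + 2 + 0 + 1 + 0 + (-2) = 1. So 0 ≥ 1, which is false.

Unsatisfiable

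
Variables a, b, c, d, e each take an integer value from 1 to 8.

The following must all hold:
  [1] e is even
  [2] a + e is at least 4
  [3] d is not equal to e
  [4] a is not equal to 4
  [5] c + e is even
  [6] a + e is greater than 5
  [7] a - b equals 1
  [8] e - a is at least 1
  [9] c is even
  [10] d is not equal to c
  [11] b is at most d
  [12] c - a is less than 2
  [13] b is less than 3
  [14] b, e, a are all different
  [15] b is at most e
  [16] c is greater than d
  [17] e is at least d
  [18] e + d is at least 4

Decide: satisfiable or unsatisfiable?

Setting (a, b, c, d, e) = (3, 2, 4, 3, 4) satisfies everything: constraint 2: a + e = 7; constraint 6: a + e = 7; constraint 7: a - b = 1, and the others follow.

Satisfiable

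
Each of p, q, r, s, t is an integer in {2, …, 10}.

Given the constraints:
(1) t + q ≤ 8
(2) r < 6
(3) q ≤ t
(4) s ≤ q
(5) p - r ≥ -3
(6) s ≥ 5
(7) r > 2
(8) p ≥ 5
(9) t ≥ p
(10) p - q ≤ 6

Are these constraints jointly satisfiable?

Unsatisfiable

From constraints 8 and 9: t ≥ p ≥ 5. From constraints 4 and 6: q ≥ s ≥ 5. Hence t + q ≥ 10. But constraint 1 requires t + q ≤ 8, and 8 < 10. Contradiction.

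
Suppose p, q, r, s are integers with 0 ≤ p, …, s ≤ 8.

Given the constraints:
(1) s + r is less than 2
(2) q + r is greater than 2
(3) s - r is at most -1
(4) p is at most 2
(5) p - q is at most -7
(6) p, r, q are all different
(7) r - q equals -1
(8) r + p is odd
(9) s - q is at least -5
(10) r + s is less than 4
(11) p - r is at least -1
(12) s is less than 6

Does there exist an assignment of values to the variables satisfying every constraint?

Constraints 3, 5, 9, and 11 give q − p ≥ 7, p − r ≥ -1, r − s ≥ 1, s − q ≥ -5.
Adding all 4 inequalities: the left sides telescope to 0, and the right sides sum to 7 + (-1) + 1 + (-5) = 2. So 0 ≥ 2, which is false.

Unsatisfiable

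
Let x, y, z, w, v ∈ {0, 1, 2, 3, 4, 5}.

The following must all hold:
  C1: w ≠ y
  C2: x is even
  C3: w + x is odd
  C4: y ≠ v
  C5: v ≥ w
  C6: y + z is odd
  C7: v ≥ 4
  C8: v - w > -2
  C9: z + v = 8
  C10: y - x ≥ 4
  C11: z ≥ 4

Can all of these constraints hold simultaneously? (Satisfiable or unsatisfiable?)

Satisfiable

Try x = 0, y = 5, z = 4, w = 3, v = 4.
Check constraint 8: v - w = 1; constraint 9: z + v = 8. The remaining constraints are straightforward to verify.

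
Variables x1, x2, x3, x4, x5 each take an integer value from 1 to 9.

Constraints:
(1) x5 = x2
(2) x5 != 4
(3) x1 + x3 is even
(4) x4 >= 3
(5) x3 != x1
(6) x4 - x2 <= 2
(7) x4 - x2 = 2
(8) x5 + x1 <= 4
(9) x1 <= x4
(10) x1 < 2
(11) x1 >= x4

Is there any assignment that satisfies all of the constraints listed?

From constraints 4 and 11: x1 ≥ x4 and x4 ≥ 3, so x1 ≥ 3. From constraint 10: x1 ≤ 1. But 1 < 3, so no value of x1 works.

Unsatisfiable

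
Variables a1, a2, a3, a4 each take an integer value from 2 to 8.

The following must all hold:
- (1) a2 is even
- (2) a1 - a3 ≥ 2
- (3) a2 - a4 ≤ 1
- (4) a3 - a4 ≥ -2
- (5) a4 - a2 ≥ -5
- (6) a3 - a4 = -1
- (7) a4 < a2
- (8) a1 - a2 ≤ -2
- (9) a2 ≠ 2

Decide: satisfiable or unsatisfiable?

Constraints 2, 3, 4, and 8 give a4 − a2 ≥ -1, a2 − a1 ≥ 2, a1 − a3 ≥ 2, a3 − a4 ≥ -2.
Adding all 4 inequalities: the left sides telescope to 0, and the right sides sum to (-1) + 2 + 2 + (-2) = 1. So 0 ≥ 1, which is false.

Unsatisfiable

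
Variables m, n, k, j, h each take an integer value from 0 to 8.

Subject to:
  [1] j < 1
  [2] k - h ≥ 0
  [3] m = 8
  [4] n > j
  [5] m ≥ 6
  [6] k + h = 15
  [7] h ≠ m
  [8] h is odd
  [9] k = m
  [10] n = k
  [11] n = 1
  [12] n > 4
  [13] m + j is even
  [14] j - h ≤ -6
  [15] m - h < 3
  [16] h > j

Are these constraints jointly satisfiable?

Constraint 11 fixes n = 1 and constraint 3 fixes m = 8. Constraints 9 and 10 give n = k = m, so n = m. But 1 ≠ 8 — contradiction.

Unsatisfiable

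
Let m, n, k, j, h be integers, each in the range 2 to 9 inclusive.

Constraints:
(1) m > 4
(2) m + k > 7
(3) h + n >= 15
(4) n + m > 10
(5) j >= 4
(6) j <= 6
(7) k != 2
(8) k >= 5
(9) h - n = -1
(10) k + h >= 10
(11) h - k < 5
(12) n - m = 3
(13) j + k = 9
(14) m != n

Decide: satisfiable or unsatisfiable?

One satisfying assignment is m = 5, n = 8, k = 5, j = 4, h = 7.
For the less obvious constraints — constraint 2: m + k = 10; constraint 3: h + n = 15 — and the others hold by inspection.

Satisfiable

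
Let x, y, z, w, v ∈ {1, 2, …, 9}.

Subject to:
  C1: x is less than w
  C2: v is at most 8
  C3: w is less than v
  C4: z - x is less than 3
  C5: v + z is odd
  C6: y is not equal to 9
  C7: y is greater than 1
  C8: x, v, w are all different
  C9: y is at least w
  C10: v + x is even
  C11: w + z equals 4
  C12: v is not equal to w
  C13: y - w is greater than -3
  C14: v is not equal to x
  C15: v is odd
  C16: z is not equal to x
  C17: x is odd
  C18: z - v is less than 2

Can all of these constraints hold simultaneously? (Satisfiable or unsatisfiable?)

Satisfiable

Setting (x, y, z, w, v) = (1, 2, 2, 2, 3) satisfies everything: constraint 4: z - x = 1; constraint 11: w + z = 4; constraint 13: y - w = 0, and the others follow.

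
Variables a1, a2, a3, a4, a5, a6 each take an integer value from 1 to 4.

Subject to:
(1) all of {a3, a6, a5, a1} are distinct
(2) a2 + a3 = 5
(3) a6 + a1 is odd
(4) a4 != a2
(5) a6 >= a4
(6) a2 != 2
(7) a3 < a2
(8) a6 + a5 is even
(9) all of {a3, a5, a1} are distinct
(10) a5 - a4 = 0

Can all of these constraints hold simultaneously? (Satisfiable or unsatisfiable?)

Setting (a1, a2, a3, a4, a5, a6) = (4, 3, 2, 1, 1, 3) satisfies everything: constraint 2: a2 + a3 = 5; constraint 10: a5 - a4 = 0, and the others follow.

Satisfiable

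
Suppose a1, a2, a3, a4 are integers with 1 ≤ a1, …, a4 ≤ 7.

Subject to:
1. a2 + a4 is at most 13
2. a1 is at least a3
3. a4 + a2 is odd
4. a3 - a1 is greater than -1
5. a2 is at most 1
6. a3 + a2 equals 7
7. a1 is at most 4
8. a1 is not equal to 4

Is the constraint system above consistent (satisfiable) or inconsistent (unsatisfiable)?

From constraints 2 and 7: a3 ≤ a1 ≤ 4. From constraint 5: a2 ≤ 1. Hence a3 + a2 ≤ 5. But constraint 6 requires a3 + a2 = 7, and 7 > 5. Contradiction.

Unsatisfiable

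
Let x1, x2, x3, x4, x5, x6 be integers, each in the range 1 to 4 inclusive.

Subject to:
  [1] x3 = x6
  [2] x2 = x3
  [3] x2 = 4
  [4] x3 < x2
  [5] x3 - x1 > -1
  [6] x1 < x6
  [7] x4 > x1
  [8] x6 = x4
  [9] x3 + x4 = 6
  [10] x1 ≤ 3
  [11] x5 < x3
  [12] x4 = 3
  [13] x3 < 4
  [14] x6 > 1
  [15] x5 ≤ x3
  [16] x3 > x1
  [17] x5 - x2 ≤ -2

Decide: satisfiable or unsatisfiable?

Unsatisfiable

Constraint 3 fixes x2 = 4 and constraint 12 fixes x4 = 3. Constraints 1, 2, and 8 give x2 = x3 = x6 = x4, so x2 = x4. But 4 ≠ 3 — contradiction.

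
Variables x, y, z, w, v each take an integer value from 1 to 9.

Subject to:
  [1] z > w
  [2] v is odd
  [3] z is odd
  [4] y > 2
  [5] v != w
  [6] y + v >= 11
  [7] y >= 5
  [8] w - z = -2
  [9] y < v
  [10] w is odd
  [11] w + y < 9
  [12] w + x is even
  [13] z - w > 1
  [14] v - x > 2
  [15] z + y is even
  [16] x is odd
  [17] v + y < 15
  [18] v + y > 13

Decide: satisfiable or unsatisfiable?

Take x = 5, y = 5, z = 5, w = 3, v = 9. Then constraint 6: y + v = 14; constraint 8: w - z = -2; constraint 11: w + y = 8, and every other listed constraint is also met.

Satisfiable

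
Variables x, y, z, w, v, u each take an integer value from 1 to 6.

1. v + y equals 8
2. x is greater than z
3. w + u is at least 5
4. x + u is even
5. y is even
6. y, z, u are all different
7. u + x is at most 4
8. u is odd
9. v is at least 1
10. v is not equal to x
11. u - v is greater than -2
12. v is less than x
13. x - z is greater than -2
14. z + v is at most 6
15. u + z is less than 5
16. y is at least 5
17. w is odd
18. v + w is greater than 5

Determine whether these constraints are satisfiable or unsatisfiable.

One satisfying assignment is x = 3, y = 6, z = 2, w = 5, v = 2, u = 1.
For the less obvious constraints — constraint 1: v + y = 8; constraint 3: w + u = 6; constraint 7: u + x = 4 — and the others hold by inspection.

Satisfiable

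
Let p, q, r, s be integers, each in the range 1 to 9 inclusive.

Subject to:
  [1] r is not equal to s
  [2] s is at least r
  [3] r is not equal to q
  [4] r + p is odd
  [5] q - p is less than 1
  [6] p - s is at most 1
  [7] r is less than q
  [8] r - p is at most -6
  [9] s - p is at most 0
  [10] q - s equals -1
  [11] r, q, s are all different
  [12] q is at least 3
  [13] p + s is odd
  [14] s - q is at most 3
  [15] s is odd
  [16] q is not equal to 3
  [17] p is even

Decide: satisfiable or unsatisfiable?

Try p = 8, q = 6, r = 1, s = 7.
Check constraint 5: q - p = -2; constraint 6: p - s = 1. The remaining constraints are straightforward to verify.

Satisfiable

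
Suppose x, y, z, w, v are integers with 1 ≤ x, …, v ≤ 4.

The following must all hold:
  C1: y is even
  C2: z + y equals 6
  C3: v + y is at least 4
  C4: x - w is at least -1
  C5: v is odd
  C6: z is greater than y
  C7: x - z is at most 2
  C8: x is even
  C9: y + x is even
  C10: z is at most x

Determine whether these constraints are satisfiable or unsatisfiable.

Satisfiable

Setting (x, y, z, w, v) = (4, 2, 4, 4, 3) satisfies everything: constraint 2: z + y = 6; constraint 3: v + y = 5; constraint 4: x - w = 0, and the others follow.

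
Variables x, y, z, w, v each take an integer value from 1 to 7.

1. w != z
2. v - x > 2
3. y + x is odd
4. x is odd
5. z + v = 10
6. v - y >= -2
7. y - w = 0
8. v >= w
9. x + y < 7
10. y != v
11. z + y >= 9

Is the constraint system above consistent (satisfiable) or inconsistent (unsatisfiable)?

The assignment x = 1, y = 4, z = 5, w = 4, v = 5 works:
  constraint 2 holds since v - x = 4.
  constraint 5 holds since z + v = 10.
  constraint 6 holds since v - y = 1.
The rest check out directly.

Satisfiable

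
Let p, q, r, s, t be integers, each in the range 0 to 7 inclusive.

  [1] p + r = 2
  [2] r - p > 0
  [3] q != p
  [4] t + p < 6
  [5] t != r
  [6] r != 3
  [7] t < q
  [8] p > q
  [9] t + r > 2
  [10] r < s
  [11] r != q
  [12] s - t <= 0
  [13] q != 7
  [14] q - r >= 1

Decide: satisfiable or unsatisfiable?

Constraints 2, 7, 8, 10, and 12 give s ≤ t, t < q, q < p, p < r, r < s. Chaining: s ≤ t < q < p < r < s, which forces s < s — impossible.

Unsatisfiable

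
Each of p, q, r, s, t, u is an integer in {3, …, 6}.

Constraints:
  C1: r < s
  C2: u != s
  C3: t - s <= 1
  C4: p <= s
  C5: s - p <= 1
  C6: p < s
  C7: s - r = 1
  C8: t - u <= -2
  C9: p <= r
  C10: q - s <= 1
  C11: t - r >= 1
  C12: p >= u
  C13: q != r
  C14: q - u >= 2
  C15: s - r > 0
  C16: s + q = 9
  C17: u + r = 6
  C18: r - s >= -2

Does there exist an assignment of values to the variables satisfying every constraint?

Unsatisfiable

Constraints 8, 10, 11, 14, and 18 give r − s ≥ -2, s − q ≥ -1, q − u ≥ 2, u − t ≥ 2, t − r ≥ 1.
Adding all 5 inequalities: the left sides telescope to 0, and the right sides sum to (-2) + (-1) + 2 + 2 + 1 = 2. So 0 ≥ 2, which is false.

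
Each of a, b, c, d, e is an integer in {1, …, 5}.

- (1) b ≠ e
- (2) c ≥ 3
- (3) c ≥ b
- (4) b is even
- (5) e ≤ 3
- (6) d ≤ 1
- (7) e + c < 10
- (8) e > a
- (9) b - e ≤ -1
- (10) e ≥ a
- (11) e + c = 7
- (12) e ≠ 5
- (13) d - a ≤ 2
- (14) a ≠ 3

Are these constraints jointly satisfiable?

Take a = 1, b = 2, c = 4, d = 1, e = 3. Then constraint 7: e + c = 7; constraint 9: b - e = -1; constraint 11: e + c = 7, and every other listed constraint is also met.

Satisfiable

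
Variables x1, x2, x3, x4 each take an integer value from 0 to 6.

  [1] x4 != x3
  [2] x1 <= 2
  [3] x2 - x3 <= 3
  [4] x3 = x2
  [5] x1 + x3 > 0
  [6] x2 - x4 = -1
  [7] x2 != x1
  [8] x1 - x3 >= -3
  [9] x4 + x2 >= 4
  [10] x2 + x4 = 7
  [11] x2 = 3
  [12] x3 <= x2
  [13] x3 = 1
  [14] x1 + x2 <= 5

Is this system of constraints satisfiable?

Constraint 13 fixes x3 = 1 and constraint 11 fixes x2 = 3, but constraint 4 requires x3 = x2. Since 1 ≠ 3, contradiction.

Unsatisfiable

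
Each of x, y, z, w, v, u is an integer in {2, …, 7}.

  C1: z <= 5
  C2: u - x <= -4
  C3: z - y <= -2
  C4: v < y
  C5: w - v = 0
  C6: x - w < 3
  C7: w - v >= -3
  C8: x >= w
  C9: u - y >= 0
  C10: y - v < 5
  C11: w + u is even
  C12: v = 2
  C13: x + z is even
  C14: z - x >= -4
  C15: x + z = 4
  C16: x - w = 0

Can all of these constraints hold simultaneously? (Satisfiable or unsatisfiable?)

Constraints 2, 3, 9, and 14 give y − z ≥ 2, z − x ≥ -4, x − u ≥ 4, u − y ≥ 0.
Adding all 4 inequalities: the left sides telescope to 0, and the right sides sum to 2 + (-4) + 4 + 0 = 2. So 0 ≥ 2, which is false.

Unsatisfiable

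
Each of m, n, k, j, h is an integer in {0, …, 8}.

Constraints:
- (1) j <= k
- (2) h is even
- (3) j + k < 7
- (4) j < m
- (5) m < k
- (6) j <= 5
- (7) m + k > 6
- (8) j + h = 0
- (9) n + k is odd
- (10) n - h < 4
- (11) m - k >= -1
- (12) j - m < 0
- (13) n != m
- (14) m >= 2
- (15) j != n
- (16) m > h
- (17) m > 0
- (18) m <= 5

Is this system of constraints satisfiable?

The assignment m = 3, n = 1, k = 4, j = 0, h = 0 works:
  constraint 3 holds since j + k = 4.
  constraint 7 holds since m + k = 7.
The rest check out directly.

Satisfiable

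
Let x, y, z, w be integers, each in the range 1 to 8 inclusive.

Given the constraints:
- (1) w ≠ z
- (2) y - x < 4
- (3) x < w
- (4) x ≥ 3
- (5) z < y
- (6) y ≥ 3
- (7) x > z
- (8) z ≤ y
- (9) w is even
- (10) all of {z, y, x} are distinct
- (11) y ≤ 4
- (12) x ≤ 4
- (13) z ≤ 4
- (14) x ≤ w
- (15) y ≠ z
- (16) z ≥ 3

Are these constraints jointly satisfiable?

Constraints 4, 6, 11, 12, 13, and 16 confine each of z, y, x to the 2 values {3, 4}.
Constraint 10 requires all 3 of them to be distinct, but only 2 values are available — impossible by the pigeonhole principle.

Unsatisfiable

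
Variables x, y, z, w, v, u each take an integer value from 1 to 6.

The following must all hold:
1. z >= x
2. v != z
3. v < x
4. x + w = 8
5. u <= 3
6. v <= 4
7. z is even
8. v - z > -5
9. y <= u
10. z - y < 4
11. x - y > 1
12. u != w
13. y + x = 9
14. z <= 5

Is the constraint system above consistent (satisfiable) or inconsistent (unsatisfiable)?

Unsatisfiable

From constraints 5 and 9: y ≤ u ≤ 3. From constraints 1 and 14: x ≤ z ≤ 5. Hence y + x ≤ 8. But constraint 13 requires y + x = 9, and 9 > 8. Contradiction.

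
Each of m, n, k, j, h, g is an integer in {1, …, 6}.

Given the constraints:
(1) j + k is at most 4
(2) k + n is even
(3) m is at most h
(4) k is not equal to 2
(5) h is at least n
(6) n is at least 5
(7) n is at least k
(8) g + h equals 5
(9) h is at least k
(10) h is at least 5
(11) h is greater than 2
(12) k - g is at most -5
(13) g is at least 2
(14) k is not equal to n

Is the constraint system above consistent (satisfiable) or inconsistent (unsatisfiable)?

From constraint 13: g ≥ 2. From constraints 5 and 6: h ≥ n ≥ 5. Hence g + h ≥ 7. But constraint 8 requires g + h = 5, and 5 < 7. Contradiction.

Unsatisfiable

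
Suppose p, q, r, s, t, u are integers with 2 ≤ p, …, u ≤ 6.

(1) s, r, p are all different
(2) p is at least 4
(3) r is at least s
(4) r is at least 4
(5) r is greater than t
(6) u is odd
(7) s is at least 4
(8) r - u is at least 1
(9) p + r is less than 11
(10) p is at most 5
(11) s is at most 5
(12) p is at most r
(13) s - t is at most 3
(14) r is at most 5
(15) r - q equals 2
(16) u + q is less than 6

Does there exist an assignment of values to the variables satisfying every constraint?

Unsatisfiable

Constraints 2, 4, 7, 10, 11, and 14 confine each of s, r, p to the 2 values {4, 5}.
Constraint 1 requires all 3 of them to be distinct, but only 2 values are available — impossible by the pigeonhole principle.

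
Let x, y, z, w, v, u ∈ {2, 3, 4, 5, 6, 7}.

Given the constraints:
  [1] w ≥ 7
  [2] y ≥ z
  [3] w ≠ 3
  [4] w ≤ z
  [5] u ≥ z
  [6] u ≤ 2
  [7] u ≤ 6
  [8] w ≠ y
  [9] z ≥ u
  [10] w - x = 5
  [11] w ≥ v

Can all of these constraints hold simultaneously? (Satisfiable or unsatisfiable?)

From constraints 1 and 4: z ≥ w and w ≥ 7, so z ≥ 7. From constraints 5 and 6: z ≤ u and u ≤ 2, so z ≤ 2. But 2 < 7, so no value of z works.

Unsatisfiable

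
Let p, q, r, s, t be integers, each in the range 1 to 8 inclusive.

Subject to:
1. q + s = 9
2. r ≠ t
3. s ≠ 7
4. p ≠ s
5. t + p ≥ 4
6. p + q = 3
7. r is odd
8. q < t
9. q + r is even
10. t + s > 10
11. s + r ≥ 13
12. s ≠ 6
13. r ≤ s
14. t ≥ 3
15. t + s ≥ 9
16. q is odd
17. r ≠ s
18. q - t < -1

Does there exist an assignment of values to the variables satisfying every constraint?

Satisfiable

Take p = 2, q = 1, r = 7, s = 8, t = 3. Then constraint 1: q + s = 9; constraint 5: t + p = 5, and every other listed constraint is also met.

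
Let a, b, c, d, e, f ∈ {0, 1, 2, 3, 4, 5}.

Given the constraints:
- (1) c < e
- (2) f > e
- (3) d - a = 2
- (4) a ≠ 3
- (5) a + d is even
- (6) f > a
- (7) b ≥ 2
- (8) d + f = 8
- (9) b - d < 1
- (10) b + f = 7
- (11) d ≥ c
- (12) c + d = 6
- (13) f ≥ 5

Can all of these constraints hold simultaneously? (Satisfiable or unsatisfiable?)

Satisfiable

Setting (a, b, c, d, e, f) = (1, 2, 3, 3, 4, 5) satisfies everything: constraint 3: d - a = 2; constraint 8: d + f = 8, and the others follow.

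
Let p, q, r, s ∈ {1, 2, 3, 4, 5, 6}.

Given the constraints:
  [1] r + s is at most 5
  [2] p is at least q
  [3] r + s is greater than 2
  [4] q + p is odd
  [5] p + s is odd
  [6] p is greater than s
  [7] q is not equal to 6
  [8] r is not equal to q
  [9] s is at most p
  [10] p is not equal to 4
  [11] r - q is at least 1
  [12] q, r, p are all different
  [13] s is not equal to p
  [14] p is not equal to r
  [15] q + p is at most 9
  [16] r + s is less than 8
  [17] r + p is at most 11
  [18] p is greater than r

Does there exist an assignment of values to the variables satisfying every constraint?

Satisfiable

Try p = 6, q = 1, r = 4, s = 1.
Check constraint 1: r + s = 5; constraint 3: r + s = 5. The remaining constraints are straightforward to verify.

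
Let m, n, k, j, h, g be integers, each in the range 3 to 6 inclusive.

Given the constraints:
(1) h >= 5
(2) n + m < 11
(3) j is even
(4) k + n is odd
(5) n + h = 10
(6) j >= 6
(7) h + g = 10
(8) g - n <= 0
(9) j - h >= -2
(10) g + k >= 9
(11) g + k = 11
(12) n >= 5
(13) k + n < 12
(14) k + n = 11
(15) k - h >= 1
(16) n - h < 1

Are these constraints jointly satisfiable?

Satisfiable

One satisfying assignment is m = 3, n = 5, k = 6, j = 6, h = 5, g = 5.
For the less obvious constraints — constraint 2: n + m = 8; constraint 5: n + h = 10; constraint 7: h + g = 10 — and the others hold by inspection.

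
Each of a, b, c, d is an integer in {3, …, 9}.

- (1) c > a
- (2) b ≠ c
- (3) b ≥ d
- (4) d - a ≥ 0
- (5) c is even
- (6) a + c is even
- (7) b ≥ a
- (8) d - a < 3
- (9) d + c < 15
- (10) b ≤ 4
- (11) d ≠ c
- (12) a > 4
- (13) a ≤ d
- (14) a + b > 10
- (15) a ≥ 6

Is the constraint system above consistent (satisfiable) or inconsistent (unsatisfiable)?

From constraints 13 and 15: d ≥ a and a ≥ 6, so d ≥ 6. From constraints 3 and 10: d ≤ b and b ≤ 4, so d ≤ 4. But 4 < 6, so no value of d works.

Unsatisfiable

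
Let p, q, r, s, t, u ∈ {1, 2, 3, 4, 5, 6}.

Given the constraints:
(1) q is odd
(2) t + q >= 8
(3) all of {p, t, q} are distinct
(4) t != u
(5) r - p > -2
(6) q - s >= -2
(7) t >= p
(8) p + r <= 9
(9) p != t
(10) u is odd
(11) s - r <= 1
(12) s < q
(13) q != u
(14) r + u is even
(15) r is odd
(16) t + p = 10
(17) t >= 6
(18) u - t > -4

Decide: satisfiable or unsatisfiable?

Setting (p, q, r, s, t, u) = (4, 5, 3, 4, 6, 3) satisfies everything: constraint 2: t + q = 11; constraint 5: r - p = -1; constraint 6: q - s = 1, and the others follow.

Satisfiable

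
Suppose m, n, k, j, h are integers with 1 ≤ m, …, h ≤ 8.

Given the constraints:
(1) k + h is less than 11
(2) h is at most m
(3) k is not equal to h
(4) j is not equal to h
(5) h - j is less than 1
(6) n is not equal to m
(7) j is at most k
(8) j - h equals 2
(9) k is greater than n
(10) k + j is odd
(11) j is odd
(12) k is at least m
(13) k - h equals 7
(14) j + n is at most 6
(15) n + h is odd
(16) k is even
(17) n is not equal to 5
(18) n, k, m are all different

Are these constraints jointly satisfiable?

One satisfying assignment is m = 5, n = 2, k = 8, j = 3, h = 1.
For the less obvious constraints — constraint 1: k + h = 9; constraint 5: h - j = -2 — and the others hold by inspection.

Satisfiable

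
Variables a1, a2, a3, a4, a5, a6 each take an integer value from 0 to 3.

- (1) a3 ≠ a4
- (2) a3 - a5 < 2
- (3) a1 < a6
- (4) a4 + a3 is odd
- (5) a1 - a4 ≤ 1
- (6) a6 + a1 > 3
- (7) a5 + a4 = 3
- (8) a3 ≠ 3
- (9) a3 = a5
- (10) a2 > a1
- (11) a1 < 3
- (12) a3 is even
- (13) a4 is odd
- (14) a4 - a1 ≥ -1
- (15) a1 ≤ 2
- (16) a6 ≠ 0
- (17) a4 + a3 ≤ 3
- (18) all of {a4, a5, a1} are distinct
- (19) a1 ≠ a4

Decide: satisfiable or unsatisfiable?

Try a1 = 1, a2 = 2, a3 = 0, a4 = 3, a5 = 0, a6 = 3.
Check constraint 2: a3 - a5 = 0; constraint 5: a1 - a4 = -2; constraint 6: a6 + a1 = 4. The remaining constraints are straightforward to verify.

Satisfiable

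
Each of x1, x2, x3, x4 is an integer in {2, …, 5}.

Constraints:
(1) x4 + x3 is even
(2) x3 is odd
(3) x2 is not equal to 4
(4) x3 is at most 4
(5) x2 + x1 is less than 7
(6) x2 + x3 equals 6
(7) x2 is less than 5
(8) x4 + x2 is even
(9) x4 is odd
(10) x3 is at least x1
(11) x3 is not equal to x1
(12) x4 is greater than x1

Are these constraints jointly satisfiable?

Satisfiable

The assignment x1 = 2, x2 = 3, x3 = 3, x4 = 5 works:
  constraint 5 holds since x2 + x1 = 5.
  constraint 6 holds since x2 + x3 = 6.
The rest check out directly.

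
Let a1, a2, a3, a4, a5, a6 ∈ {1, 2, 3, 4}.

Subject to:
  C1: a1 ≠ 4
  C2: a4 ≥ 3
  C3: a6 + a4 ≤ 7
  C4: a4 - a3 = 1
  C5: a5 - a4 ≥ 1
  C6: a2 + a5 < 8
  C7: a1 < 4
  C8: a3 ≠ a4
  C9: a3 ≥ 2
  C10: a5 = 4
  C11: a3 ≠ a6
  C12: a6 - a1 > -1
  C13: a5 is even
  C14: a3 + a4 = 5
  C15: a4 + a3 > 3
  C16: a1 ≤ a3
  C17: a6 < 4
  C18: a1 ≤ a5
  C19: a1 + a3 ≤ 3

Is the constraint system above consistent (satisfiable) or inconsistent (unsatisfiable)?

Satisfiable

One satisfying assignment is a1 = 1, a2 = 1, a3 = 2, a4 = 3, a5 = 4, a6 = 1.
For the less obvious constraints — constraint 3: a6 + a4 = 4; constraint 4: a4 - a3 = 1 — and the others hold by inspection.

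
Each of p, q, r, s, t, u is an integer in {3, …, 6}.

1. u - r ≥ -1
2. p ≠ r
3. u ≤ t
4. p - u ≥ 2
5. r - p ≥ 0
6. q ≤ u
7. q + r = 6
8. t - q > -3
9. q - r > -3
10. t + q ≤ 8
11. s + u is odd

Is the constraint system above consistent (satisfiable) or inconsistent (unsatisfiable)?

Unsatisfiable

Constraints 1, 4, and 5 give p − u ≥ 2, u − r ≥ -1, r − p ≥ 0.
Adding all 3 inequalities: the left sides telescope to 0, and the right sides sum to 2 + (-1) + 0 = 1. So 0 ≥ 1, which is false.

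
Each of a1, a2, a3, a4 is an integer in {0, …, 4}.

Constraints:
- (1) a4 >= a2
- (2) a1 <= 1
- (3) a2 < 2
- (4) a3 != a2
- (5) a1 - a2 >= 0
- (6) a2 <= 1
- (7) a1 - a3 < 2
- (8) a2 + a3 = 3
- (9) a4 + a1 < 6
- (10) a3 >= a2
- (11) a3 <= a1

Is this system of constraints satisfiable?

From constraint 6: a2 ≤ 1. From constraints 2 and 11: a3 ≤ a1 ≤ 1. Hence a2 + a3 ≤ 2. But constraint 8 requires a2 + a3 = 3, and 3 > 2. Contradiction.

Unsatisfiable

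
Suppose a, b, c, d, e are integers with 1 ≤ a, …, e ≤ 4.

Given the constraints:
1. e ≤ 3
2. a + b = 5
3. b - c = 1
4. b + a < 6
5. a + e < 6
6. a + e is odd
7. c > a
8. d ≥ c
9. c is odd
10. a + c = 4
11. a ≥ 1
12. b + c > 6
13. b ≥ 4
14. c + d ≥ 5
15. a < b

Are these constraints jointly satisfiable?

Try a = 1, b = 4, c = 3, d = 3, e = 2.
Check constraint 2: a + b = 5; constraint 3: b - c = 1. The remaining constraints are straightforward to verify.

Satisfiable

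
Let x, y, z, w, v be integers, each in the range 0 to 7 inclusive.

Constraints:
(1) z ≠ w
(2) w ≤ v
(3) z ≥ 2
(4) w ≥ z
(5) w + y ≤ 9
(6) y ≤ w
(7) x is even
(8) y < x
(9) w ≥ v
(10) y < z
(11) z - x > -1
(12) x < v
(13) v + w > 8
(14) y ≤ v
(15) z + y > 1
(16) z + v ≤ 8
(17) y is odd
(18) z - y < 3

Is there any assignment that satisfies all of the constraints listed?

Satisfiable

Setting (x, y, z, w, v) = (2, 1, 2, 5, 5) satisfies everything: constraint 5: w + y = 6; constraint 11: z - x = 0; constraint 13: v + w = 10, and the others follow.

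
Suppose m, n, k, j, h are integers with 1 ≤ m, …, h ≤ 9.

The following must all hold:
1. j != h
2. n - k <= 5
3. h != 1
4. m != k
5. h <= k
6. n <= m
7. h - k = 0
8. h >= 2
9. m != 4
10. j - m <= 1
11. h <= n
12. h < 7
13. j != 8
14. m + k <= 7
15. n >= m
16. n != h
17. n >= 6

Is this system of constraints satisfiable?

Unsatisfiable

From constraints 6 and 17: m ≥ n ≥ 6. From constraints 5 and 8: k ≥ h ≥ 2. Hence m + k ≥ 8. But constraint 14 requires m + k ≤ 7, and 7 < 8. Contradiction.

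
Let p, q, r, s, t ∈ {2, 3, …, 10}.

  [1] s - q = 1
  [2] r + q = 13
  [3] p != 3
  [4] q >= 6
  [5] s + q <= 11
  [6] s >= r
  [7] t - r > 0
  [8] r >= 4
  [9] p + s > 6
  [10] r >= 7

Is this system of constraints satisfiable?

From constraints 6 and 10: s ≥ r ≥ 7. From constraint 4: q ≥ 6. Hence s + q ≥ 13. But constraint 5 requires s + q ≤ 11, and 11 < 13. Contradiction.

Unsatisfiable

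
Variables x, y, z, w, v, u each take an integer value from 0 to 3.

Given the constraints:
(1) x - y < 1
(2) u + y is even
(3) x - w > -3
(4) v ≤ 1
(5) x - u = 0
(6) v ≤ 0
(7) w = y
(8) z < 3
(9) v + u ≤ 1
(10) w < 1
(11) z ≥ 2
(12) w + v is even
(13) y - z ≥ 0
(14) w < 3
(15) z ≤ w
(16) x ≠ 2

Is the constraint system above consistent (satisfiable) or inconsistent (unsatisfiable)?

From constraints 11 and 15: w ≥ z and z ≥ 2, so w ≥ 2. From constraint 10: w ≤ 0. But 0 < 2, so no value of w works.

Unsatisfiable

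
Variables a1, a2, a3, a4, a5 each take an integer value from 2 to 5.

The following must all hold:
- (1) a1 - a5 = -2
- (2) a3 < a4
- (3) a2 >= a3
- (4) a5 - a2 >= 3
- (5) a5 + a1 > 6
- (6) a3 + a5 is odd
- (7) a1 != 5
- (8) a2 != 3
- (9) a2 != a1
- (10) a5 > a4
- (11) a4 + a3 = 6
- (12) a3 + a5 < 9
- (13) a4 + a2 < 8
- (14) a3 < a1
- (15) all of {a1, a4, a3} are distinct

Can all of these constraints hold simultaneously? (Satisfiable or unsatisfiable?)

Satisfiable

Setting (a1, a2, a3, a4, a5) = (3, 2, 2, 4, 5) satisfies everything: constraint 1: a1 - a5 = -2; constraint 4: a5 - a2 = 3; constraint 5: a5 + a1 = 8, and the others follow.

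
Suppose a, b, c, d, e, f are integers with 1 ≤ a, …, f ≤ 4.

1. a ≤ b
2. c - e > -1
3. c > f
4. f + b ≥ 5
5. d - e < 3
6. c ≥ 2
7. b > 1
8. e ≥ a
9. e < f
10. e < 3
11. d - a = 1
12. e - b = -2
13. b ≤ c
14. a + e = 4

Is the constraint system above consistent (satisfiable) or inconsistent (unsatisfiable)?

Satisfiable

Try a = 2, b = 4, c = 4, d = 3, e = 2, f = 3.
Check constraint 2: c - e = 2; constraint 4: f + b = 7. The remaining constraints are straightforward to verify.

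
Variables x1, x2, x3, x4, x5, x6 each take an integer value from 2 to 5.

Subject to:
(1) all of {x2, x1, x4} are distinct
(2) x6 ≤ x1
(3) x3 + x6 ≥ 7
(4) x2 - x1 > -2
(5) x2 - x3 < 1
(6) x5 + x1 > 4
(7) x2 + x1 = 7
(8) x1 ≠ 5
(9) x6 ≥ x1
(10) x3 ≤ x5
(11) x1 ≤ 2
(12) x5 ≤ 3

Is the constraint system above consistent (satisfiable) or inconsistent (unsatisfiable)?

From constraints 10 and 12: x3 ≤ x5 ≤ 3. From constraints 2 and 11: x6 ≤ x1 ≤ 2. Hence x3 + x6 ≤ 5. But constraint 3 requires x3 + x6 ≥ 7, and 7 > 5. Contradiction.

Unsatisfiable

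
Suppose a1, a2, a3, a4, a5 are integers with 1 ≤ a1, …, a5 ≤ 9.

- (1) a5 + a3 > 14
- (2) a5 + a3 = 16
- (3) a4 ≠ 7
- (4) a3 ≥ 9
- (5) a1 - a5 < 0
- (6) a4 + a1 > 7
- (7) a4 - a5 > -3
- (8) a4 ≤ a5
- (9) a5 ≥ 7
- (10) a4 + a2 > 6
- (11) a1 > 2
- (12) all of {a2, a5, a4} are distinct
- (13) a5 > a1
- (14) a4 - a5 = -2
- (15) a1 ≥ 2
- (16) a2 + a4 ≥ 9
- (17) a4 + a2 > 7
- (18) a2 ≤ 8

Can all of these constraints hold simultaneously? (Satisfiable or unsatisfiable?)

Take a1 = 5, a2 = 4, a3 = 9, a4 = 5, a5 = 7. Then constraint 1: a5 + a3 = 16; constraint 2: a5 + a3 = 16; constraint 5: a1 - a5 = -2, and every other listed constraint is also met.

Satisfiable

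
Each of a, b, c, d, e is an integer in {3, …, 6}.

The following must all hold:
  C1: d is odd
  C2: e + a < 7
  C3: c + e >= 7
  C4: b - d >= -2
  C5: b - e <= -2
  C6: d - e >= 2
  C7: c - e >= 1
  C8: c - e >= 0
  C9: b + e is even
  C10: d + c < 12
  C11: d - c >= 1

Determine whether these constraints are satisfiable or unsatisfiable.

Unsatisfiable

Constraints 4, 5, 7, and 11 give b − d ≥ -2, d − c ≥ 1, c − e ≥ 1, e − b ≥ 2.
Adding all 4 inequalities: the left sides telescope to 0, and the right sides sum to (-2) + 1 + 1 + 2 = 2. So 0 ≥ 2, which is false.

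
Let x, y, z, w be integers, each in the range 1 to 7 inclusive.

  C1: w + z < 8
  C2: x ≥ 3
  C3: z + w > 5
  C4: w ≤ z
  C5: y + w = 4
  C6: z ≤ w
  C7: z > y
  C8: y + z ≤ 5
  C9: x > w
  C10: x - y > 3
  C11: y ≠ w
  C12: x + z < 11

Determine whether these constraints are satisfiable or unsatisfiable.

Satisfiable

Take x = 6, y = 1, z = 3, w = 3. Then constraint 1: w + z = 6; constraint 3: z + w = 6, and every other listed constraint is also met.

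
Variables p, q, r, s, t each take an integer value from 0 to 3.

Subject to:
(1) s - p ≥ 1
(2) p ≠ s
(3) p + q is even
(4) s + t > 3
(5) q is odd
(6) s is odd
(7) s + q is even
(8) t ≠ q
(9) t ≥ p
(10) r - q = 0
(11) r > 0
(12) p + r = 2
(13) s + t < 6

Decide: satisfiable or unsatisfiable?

Satisfiable

The assignment p = 1, q = 1, r = 1, s = 3, t = 2 works:
  constraint 1 holds since s - p = 2.
  constraint 4 holds since s + t = 5.
The rest check out directly.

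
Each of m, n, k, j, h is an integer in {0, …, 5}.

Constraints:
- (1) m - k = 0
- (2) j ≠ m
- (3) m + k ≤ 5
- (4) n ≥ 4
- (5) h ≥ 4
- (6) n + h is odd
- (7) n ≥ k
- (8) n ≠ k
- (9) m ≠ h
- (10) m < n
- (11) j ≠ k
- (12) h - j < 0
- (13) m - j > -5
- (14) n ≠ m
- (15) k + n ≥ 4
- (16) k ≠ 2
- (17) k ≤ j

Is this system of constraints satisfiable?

Satisfiable

Take m = 1, n = 5, k = 1, j = 5, h = 4. Then constraint 1: m - k = 0; constraint 3: m + k = 2; constraint 12: h - j = -1, and every other listed constraint is also met.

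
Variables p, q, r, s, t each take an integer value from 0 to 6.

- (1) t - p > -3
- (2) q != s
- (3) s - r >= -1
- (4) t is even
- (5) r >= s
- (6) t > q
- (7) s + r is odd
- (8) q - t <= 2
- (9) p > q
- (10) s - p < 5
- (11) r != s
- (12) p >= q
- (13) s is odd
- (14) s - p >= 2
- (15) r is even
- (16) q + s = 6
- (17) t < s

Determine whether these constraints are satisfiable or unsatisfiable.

The assignment p = 2, q = 1, r = 6, s = 5, t = 2 works:
  constraint 1 holds since t - p = 0.
  constraint 3 holds since s - r = -1.
  constraint 8 holds since q - t = -1.
The rest check out directly.

Satisfiable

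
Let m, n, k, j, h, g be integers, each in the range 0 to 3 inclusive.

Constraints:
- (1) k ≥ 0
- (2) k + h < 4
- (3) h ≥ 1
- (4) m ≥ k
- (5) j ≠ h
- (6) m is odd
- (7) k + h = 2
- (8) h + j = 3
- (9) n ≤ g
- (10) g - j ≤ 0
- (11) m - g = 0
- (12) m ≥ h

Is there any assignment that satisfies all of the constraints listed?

The assignment m = 1, n = 1, k = 1, j = 2, h = 1, g = 1 works:
  constraint 2 holds since k + h = 2.
  constraint 7 holds since k + h = 2.
  constraint 8 holds since h + j = 3.
The rest check out directly.

Satisfiable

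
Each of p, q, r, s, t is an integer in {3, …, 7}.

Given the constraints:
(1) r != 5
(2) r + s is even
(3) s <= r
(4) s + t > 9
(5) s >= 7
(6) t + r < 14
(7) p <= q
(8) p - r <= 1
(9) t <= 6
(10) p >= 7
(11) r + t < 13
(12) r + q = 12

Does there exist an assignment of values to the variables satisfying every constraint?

From constraints 3 and 5: r ≥ s ≥ 7. From constraints 7 and 10: q ≥ p ≥ 7. Hence r + q ≥ 14. But constraint 12 requires r + q = 12, and 12 < 14. Contradiction.

Unsatisfiable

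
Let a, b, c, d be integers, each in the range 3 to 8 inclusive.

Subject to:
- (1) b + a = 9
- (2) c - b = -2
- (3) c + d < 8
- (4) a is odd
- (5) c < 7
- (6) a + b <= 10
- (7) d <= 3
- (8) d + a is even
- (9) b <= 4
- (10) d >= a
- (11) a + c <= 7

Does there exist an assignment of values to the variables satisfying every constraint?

From constraint 9: b ≤ 4. From constraints 7 and 10: a ≤ d ≤ 3. Hence b + a ≤ 7. But constraint 1 requires b + a = 9, and 9 > 7. Contradiction.

Unsatisfiable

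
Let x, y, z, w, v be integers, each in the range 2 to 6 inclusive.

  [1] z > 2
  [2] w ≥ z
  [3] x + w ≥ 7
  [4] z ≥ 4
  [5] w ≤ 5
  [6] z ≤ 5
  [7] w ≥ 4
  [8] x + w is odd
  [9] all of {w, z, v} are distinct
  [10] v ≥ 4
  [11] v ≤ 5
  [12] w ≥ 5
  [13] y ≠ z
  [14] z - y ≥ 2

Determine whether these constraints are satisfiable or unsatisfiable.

Unsatisfiable

Constraints 4, 5, 6, 7, 10, and 11 confine each of w, z, v to the 2 values {4, 5}.
Constraint 9 requires all 3 of them to be distinct, but only 2 values are available — impossible by the pigeonhole principle.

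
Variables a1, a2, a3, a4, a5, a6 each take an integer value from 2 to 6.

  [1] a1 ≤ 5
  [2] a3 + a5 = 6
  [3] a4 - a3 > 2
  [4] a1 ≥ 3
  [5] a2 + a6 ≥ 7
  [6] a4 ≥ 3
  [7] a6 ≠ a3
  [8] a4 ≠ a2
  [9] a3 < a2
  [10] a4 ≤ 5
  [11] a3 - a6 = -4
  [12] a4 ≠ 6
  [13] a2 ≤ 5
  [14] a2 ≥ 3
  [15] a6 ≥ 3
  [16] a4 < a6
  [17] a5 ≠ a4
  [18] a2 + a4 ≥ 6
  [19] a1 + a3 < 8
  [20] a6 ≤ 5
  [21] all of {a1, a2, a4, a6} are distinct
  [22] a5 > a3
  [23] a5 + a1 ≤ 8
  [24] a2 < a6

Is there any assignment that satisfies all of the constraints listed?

Unsatisfiable

Constraints 1, 4, 6, 10, 13, 14, 15, and 20 confine each of a1, a2, a4, a6 to the 3 values {3, …, 5}.
Constraint 21 requires all 4 of them to be distinct, but only 3 values are available — impossible by the pigeonhole principle.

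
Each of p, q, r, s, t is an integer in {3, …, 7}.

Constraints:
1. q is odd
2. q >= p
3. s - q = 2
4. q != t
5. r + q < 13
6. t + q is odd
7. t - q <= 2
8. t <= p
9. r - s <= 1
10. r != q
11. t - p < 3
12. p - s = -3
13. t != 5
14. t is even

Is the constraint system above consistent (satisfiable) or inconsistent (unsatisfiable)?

Satisfiable

Try p = 4, q = 5, r = 7, s = 7, t = 4.
Check constraint 3: s - q = 2; constraint 5: r + q = 12. The remaining constraints are straightforward to verify.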